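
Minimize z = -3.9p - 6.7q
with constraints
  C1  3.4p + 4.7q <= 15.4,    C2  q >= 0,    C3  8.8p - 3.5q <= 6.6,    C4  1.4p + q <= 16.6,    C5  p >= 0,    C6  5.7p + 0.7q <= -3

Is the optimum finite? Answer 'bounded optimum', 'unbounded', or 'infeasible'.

The boundaries 3.4p + 4.7q = 15.4 and 8.8p - 3.5q = 6.6 meet at (4246/2663, 5654/2663), but that point violates 5.7p + 0.7q ≤ -3. Every candidate vertex is excluded by some other constraint, so the feasible region is empty.

infeasible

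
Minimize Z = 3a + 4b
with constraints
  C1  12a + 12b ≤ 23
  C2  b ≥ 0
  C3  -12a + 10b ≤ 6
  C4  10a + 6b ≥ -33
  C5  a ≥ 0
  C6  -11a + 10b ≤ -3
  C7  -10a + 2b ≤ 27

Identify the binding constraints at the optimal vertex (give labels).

Corner points and Z = 3a + 4b:
  (23/12, 0) → Z = 23/4
  (19/18, 31/36) → Z = 119/18
  (3/11, 0) → Z = 9/11

The minimum is at (3/11, 0). Substituting into each constraint, equality holds for C2 and C6; the remaining constraints have slack.

C2 and C6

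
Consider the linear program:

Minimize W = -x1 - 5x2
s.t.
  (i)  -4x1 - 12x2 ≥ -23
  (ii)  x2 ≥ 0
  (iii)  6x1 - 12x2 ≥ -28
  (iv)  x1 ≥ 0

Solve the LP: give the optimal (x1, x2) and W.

x1 = 0, x2 = 23/12, minimum W = -115/12

Vertices and W = -x1 - 5x2:
  (23/4, 0) → W = -23/4
  (0, 23/12) → W = -115/12
  (0, 0) → W = 0

The optimum lies where -4x1 - 12x2 = -23 and x1 = 0.
Solving simultaneously gives x1 = 0, x2 = 23/12.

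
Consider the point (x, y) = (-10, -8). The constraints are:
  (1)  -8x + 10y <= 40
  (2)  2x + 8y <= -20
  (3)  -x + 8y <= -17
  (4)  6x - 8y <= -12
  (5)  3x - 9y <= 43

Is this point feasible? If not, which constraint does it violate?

Constraint (4): 6x - 8y = 4, which is not ≤ -12. All other constraints are satisfied.

not feasible — violates (4)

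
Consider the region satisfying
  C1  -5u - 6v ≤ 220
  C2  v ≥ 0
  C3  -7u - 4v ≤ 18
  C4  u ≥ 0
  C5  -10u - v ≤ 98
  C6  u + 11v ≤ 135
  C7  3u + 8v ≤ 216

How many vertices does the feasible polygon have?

4

Intersecting each pair of boundary lines and keeping only the points that satisfy every inequality leaves:
  (0, 0)
  (72, 0)
  (0, 135/11)
  (1296/25, 189/25)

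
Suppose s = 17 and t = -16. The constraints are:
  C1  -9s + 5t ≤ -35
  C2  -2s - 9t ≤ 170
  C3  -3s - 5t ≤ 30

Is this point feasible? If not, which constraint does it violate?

feasible

C1: -233 ≤ -35 ✓
C2: 110 ≤ 170 ✓
C3: 29 ≤ 30 ✓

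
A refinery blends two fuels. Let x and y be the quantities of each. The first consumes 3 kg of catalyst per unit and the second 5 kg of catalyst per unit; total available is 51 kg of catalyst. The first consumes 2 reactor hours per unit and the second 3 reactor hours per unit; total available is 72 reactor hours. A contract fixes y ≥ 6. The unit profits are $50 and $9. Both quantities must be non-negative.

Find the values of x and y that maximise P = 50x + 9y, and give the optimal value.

x = 7, y = 6, maximum P = 404

Vertices and P = 50x + 9y:
  (0, 51/5) → P = 459/5
  (0, 6) → P = 54
  (7, 6) → P = 404

The optimum lies where 3x + 5y = 51 and y = 6.
Solving simultaneously gives x = 7, y = 6.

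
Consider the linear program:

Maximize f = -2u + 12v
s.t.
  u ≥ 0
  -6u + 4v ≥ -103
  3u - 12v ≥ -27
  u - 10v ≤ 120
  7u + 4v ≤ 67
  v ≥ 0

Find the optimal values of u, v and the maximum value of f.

u = 29/4, v = 65/16, maximum f = 137/4

The binding constraints are 3u - 12v = -27 and 7u + 4v = 67.
Solving simultaneously gives u = 29/4, v = 65/16.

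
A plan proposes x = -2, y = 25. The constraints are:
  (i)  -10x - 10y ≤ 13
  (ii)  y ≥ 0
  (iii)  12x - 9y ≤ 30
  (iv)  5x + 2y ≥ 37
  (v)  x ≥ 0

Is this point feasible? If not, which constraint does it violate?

Constraint (v): x = -2, which is not ≥ 0. All other constraints are satisfied.

not feasible — violates (v)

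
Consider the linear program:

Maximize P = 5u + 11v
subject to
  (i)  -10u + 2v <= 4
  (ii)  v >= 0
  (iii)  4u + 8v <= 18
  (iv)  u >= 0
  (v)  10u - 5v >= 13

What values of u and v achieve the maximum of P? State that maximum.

Extreme points and P = 5u + 11v:
  (9/2, 0) → P = 45/2
  (13/10, 0) → P = 13/2
  (97/50, 32/25) → P = 1189/50

At the optimal vertex, 4u + 8v = 18 and 10u - 5v = 13.
Solving simultaneously gives u = 97/50, v = 32/25.

u = 97/50, v = 32/25, maximum P = 1189/50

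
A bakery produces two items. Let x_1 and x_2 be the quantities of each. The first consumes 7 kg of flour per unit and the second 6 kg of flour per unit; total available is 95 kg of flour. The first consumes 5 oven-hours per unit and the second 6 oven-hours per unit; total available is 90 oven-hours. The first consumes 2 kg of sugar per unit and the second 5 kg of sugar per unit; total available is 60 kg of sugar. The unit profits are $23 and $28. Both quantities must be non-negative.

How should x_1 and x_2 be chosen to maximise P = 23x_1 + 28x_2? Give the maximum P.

x_1 = 5, x_2 = 10, maximum P = 395

Corner points and P = 23x_1 + 28x_2:
  (0, 0) → P = 0
  (0, 12) → P = 336
  (95/7, 0) → P = 2185/7
  (5, 10) → P = 395

The binding constraints are 7x_1 + 6x_2 = 95 and 2x_1 + 5x_2 = 60.
Solving simultaneously gives x_1 = 5, x_2 = 10.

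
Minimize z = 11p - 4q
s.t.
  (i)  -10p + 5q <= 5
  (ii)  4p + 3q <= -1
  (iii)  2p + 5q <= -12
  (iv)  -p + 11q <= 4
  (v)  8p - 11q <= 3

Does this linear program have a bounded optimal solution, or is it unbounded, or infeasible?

infeasible

The boundaries -10p + 5q = 5 and 4p + 3q = -1 meet at (-2/5, 1/5), but that point violates 2p + 5q ≤ -12. Every candidate vertex is excluded by some other constraint, so the feasible region is empty.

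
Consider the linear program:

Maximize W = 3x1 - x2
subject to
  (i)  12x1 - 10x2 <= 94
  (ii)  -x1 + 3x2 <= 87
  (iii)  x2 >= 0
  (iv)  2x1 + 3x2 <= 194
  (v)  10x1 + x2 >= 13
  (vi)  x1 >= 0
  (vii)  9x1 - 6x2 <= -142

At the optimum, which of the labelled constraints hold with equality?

(ii) and (vii)

Corner points and W = 3x1 - x2:
  (0, 29) → W = -29
  (32/7, 641/21) → W = -353/21
  (0, 71/3) → W = -71/3

The maximum is at (32/7, 641/21). Substituting into each constraint, equality holds for (ii) and (vii); the remaining constraints have slack.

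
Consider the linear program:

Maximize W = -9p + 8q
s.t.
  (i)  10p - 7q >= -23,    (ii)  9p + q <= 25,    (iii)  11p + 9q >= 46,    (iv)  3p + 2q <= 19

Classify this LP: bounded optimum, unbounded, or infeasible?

Corner points and W = -9p + 8q:
  (152/73, 457/73) → W = 2288/73
  (115/167, 713/167) → W = 4669/167
  (179/70, 139/70) → W = -499/70
The feasible region has finitely many vertices and no improving ray; the maximum is 2288/73 at (152/73, 457/73).

bounded optimum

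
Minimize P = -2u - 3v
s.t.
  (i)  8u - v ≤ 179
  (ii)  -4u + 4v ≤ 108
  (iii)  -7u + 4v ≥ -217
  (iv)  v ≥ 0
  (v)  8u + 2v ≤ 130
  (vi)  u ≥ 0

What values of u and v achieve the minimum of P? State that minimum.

Extreme points and P = -2u - 3v:
  (38/5, 173/5) → P = -119
  (0, 27) → P = -81
  (65/4, 0) → P = -65/2
  (0, 0) → P = 0

u = 38/5, v = 173/5, minimum P = -119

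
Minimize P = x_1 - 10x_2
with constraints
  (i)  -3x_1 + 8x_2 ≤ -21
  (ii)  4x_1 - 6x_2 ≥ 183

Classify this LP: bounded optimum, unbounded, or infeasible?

From the feasible point (669/7, 465/14), moving in the direction (8, 3) keeps every constraint satisfied while P decreases without bound.

unbounded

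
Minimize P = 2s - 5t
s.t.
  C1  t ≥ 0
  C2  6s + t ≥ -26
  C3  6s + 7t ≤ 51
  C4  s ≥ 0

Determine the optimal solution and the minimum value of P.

Corner points and P = 2s - 5t:
  (17/2, 0) → P = 17
  (0, 0) → P = 0
  (0, 51/7) → P = -255/7

s = 0, t = 51/7, minimum P = -255/7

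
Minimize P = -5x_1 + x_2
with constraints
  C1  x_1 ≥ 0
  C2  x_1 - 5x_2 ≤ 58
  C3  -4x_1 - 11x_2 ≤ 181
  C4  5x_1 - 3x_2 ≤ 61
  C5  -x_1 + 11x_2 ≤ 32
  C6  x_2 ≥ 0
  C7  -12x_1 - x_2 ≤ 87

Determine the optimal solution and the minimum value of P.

x_1 = 59/4, x_2 = 17/4, minimum P = -139/2

The binding constraints are 5x_1 - 3x_2 = 61 and -x_1 + 11x_2 = 32.
Solving simultaneously gives x_1 = 59/4, x_2 = 17/4.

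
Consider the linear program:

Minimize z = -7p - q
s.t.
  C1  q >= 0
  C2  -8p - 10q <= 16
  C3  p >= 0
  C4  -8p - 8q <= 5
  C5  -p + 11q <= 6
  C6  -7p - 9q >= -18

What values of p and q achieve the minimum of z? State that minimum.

Feasible corners and z = -7p - q:
  (0, 0) → z = 0
  (18/7, 0) → z = -18
  (0, 6/11) → z = -6/11
  (72/43, 30/43) → z = -534/43

The optimum lies where q = 0 and -7p - 9q = -18.
Solving simultaneously gives p = 18/7, q = 0.

p = 18/7, q = 0, minimum z = -18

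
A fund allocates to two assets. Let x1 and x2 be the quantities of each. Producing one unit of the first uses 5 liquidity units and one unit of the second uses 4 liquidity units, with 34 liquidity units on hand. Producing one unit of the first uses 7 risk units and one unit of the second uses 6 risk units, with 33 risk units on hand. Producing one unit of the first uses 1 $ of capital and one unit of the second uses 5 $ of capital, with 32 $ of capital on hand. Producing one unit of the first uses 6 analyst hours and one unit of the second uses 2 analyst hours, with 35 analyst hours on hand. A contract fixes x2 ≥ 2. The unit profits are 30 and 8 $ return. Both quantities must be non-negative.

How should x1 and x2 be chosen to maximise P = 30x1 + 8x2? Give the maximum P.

x1 = 3, x2 = 2, maximum P = 106

Vertices and P = 30x1 + 8x2:
  (0, 11/2) → P = 44
  (0, 2) → P = 16
  (3, 2) → P = 106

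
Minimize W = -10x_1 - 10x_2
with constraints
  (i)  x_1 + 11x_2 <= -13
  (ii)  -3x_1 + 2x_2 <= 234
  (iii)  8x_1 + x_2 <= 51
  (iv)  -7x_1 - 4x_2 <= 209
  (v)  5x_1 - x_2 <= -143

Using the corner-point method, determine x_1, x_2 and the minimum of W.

x_1 = -793/28, x_2 = 39/28, minimum W = 1885/7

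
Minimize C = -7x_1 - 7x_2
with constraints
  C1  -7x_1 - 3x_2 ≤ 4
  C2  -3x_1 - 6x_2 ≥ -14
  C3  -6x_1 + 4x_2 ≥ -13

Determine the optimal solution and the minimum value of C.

Corner points and C = -7x_1 - 7x_2:
  (-2, 10/3) → C = -28/3
  (1/2, -5/2) → C = 14
  (67/24, 15/16) → C = -1253/48

The binding constraints are -3x_1 - 6x_2 = -14 and -6x_1 + 4x_2 = -13.
Solving simultaneously gives x_1 = 67/24, x_2 = 15/16.

x_1 = 67/24, x_2 = 15/16, minimum C = -1253/48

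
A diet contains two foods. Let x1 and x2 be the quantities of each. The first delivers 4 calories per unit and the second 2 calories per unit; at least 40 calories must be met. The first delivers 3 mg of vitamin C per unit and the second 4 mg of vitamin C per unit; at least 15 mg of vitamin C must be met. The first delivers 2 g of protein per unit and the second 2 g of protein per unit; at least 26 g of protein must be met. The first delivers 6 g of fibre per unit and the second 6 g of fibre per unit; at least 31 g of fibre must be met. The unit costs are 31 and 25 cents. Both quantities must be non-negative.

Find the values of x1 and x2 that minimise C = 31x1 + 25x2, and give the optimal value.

x1 = 7, x2 = 6, minimum C = 367

The feasible region is unbounded (it extends along (0, 1), (1, 0)), but C strictly increases along every unbounded feasible direction, so there is no improving ray and the minimum is attained at a vertex.

At the optimal vertex, 4x1 + 2x2 = 40 and 2x1 + 2x2 = 26.
Solving simultaneously gives x1 = 7, x2 = 6.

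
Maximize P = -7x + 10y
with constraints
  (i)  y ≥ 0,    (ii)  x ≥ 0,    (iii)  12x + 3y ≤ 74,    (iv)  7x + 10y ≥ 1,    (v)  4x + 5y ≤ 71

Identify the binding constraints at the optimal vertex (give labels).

(ii) and (v)

Vertices and P = -7x + 10y:
  (37/6, 0) → P = -259/6
  (1/7, 0) → P = -1
  (0, 1/10) → P = 1
  (0, 71/5) → P = 142
  (157/48, 139/12) → P = 1487/16

The maximum is at (0, 71/5). Substituting into each constraint, equality holds for (ii) and (v); the remaining constraints have slack.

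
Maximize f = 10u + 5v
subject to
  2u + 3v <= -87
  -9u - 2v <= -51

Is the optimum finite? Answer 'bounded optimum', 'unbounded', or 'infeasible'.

unbounded

From the feasible point (327/23, -885/23), moving in the direction (3, -2) keeps every constraint satisfied while f increases without bound.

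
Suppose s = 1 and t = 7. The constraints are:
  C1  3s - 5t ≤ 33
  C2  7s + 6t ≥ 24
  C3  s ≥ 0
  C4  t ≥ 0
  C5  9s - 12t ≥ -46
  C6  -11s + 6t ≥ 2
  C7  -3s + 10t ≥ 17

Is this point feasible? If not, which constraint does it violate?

Constraint C5: 9s - 12t = -75, which is not ≥ -46. All other constraints are satisfied.

not feasible — violates C5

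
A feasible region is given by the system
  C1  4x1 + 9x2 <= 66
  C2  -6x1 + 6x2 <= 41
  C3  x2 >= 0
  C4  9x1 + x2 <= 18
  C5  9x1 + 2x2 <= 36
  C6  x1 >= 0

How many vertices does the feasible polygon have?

5

The feasible vertices (each the meet of two boundaries and inside every other half-plane) are:
  (9/26, 280/39)
  (96/77, 522/77)
  (0, 41/6)
  (2, 0)
  (0, 0)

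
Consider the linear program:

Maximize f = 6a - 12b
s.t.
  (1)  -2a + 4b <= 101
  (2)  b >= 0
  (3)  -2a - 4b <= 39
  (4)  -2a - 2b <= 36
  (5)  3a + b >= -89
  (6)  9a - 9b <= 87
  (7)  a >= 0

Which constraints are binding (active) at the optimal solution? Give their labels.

(2) and (6)

Vertices and f = 6a - 12b:
  (419/6, 361/6) → f = -303
  (0, 101/4) → f = -303
  (29/3, 0) → f = 58
  (0, 0) → f = 0

The maximum is at (29/3, 0). Substituting into each constraint, equality holds for (2) and (6); the remaining constraints have slack.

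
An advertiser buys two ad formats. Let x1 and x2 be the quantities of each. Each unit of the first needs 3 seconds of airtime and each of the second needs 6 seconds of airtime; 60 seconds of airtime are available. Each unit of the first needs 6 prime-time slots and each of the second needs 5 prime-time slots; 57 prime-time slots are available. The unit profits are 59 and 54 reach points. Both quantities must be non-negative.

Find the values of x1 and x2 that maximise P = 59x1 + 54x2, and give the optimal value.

x1 = 2, x2 = 9, maximum P = 604

The binding constraints are 3x1 + 6x2 = 60 and 6x1 + 5x2 = 57.
Solving simultaneously gives x1 = 2, x2 = 9.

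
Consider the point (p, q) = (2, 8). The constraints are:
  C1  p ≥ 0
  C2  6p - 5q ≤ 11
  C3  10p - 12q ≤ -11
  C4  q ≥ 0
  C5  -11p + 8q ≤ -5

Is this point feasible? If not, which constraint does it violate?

not feasible — violates C5

Constraint C5: -11p + 8q = 42, which is not ≤ -5. All other constraints are satisfied.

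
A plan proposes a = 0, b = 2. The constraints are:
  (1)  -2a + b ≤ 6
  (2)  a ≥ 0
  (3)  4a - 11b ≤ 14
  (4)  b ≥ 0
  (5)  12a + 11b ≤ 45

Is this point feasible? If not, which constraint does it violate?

feasible

(1): 2 ≤ 6 ✓
(2): 0 ≥ 0 ✓
(3): -22 ≤ 14 ✓
(4): 2 ≥ 0 ✓
(5): 22 ≤ 45 ✓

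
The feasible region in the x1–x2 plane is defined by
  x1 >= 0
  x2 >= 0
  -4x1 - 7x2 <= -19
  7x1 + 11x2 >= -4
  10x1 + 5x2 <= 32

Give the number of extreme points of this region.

The feasible vertices (each the meet of two boundaries and inside every other half-plane) are:
  (0, 19/7)
  (0, 32/5)
  (129/50, 31/25)

3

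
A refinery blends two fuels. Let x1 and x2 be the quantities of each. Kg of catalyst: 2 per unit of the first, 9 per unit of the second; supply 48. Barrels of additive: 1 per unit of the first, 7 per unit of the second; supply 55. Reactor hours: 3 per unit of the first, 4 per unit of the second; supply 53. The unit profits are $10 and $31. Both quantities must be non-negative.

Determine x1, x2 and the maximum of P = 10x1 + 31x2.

Feasible corners and P = 10x1 + 31x2:
  (0, 0) → P = 0
  (0, 16/3) → P = 496/3
  (53/3, 0) → P = 530/3
  (15, 2) → P = 212

The optimum lies where 2x1 + 9x2 = 48 and 3x1 + 4x2 = 53.
Solving simultaneously gives x1 = 15, x2 = 2.

x1 = 15, x2 = 2, maximum P = 212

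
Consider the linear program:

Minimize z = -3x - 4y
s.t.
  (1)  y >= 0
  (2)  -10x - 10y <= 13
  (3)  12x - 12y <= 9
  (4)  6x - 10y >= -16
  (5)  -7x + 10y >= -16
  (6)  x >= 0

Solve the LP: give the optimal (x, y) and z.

Feasible corners and z = -3x - 4y:
  (3/4, 0) → z = -9/4
  (0, 0) → z = 0
  (47/8, 41/8) → z = -305/8
  (0, 8/5) → z = -32/5

The optimum lies where 12x - 12y = 9 and 6x - 10y = -16.
Solving simultaneously gives x = 47/8, y = 41/8.

x = 47/8, y = 41/8, minimum z = -305/8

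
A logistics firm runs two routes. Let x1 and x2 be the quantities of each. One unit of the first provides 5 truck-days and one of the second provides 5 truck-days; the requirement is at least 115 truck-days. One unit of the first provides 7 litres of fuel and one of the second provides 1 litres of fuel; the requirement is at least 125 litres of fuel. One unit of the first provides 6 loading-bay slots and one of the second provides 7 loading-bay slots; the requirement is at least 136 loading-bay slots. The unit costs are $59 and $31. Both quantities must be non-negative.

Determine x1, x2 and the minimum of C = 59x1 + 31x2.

Corner points and C = 59x1 + 31x2:
  (0, 125) → C = 3875
  (23, 0) → C = 1357
  (17, 6) → C = 1189
The feasible region is unbounded (it extends along (0, 1), (1, 0)), but C strictly increases along every unbounded feasible direction, so there is no improving ray and the minimum is attained at a vertex.

x1 = 17, x2 = 6, minimum C = 1189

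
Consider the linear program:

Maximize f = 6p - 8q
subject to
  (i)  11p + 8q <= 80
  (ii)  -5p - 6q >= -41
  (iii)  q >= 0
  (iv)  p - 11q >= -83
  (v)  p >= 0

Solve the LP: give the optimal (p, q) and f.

p = 80/11, q = 0, maximum f = 480/11

Vertices and f = 6p - 8q:
  (76/13, 51/26) → f = 252/13
  (80/11, 0) → f = 480/11
  (0, 41/6) → f = -164/3
  (0, 0) → f = 0

The optimum lies where 11p + 8q = 80 and q = 0.
Solving simultaneously gives p = 80/11, q = 0.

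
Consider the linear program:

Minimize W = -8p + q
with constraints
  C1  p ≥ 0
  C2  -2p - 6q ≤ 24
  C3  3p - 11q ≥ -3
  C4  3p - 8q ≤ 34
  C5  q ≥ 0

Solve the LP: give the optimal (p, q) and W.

p = 398/9, q = 37/3, minimum W = -3073/9

Vertices and W = -8p + q:
  (0, 3/11) → W = 3/11
  (0, 0) → W = 0
  (398/9, 37/3) → W = -3073/9
  (34/3, 0) → W = -272/3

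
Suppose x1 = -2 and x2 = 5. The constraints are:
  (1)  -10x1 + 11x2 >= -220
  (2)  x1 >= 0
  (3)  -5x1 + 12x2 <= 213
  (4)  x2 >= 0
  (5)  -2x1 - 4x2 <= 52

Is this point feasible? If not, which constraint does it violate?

not feasible — violates (2)

Constraint (2): x1 = -2, which is not ≥ 0. All other constraints are satisfied.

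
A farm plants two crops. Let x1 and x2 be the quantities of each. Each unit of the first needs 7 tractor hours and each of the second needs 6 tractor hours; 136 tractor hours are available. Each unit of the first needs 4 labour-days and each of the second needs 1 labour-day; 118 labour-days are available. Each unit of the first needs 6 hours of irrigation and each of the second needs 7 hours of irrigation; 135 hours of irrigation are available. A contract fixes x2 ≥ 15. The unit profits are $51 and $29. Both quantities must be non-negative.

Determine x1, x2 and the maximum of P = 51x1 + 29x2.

x1 = 5, x2 = 15, maximum P = 690

The binding constraints are 6x1 + 7x2 = 135 and x2 = 15.
Solving simultaneously gives x1 = 5, x2 = 15.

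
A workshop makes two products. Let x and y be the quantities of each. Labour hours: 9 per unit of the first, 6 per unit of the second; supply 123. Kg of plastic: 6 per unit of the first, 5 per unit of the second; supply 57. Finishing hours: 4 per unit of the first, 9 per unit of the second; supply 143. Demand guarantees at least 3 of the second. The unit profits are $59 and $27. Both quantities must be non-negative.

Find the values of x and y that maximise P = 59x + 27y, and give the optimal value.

x = 7, y = 3, maximum P = 494

Extreme points and P = 59x + 27y:
  (0, 57/5) → P = 1539/5
  (0, 3) → P = 81
  (7, 3) → P = 494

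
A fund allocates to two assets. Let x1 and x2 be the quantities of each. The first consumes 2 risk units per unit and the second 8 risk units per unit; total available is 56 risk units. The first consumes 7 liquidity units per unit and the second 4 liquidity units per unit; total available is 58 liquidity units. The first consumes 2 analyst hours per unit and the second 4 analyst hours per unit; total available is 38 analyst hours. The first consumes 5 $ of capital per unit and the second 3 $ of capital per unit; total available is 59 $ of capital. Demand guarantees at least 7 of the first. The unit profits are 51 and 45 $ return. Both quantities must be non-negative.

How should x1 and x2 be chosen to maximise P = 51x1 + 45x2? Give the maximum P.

x1 = 7, x2 = 9/4, maximum P = 1833/4

Vertices and P = 51x1 + 45x2:
  (58/7, 0) → P = 2958/7
  (7, 0) → P = 357
  (7, 9/4) → P = 1833/4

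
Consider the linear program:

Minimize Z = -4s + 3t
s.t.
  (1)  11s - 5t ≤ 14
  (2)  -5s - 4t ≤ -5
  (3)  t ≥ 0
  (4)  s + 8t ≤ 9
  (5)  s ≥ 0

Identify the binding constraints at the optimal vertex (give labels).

Corner points and Z = -4s + 3t:
  (14/11, 0) → Z = -56/11
  (157/93, 85/93) → Z = -373/93
  (1, 0) → Z = -4
  (1/9, 10/9) → Z = 26/9

The minimum is at (14/11, 0). Substituting into each constraint, equality holds for (1) and (3); the remaining constraints have slack.

(1) and (3)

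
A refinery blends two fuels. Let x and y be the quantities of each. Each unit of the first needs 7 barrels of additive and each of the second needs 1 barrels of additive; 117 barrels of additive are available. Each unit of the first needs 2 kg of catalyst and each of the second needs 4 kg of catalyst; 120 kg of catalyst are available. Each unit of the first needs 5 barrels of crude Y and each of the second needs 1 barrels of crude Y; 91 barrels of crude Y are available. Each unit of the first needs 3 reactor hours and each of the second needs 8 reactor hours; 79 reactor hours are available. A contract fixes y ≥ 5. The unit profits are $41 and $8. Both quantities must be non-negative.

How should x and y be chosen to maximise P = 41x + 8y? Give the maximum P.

x = 13, y = 5, maximum P = 573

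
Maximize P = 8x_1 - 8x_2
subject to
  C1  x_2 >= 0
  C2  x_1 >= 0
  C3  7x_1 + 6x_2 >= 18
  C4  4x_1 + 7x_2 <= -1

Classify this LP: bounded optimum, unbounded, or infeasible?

The boundaries x_2 = 0 and 7x_1 + 6x_2 = 18 meet at (18/7, 0), but that point violates 4x_1 + 7x_2 ≤ -1. Every candidate vertex is excluded by some other constraint, so the feasible region is empty.

infeasible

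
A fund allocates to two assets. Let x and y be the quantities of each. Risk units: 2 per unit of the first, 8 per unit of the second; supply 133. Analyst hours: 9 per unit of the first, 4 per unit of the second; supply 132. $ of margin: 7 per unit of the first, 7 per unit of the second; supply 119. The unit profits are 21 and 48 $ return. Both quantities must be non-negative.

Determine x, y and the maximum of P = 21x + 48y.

Feasible corners and P = 21x + 48y:
  (0, 0) → P = 0
  (0, 133/8) → P = 798
  (44/3, 0) → P = 308
  (1/2, 33/2) → P = 1605/2
  (64/5, 21/5) → P = 2352/5

x = 1/2, y = 33/2, maximum P = 1605/2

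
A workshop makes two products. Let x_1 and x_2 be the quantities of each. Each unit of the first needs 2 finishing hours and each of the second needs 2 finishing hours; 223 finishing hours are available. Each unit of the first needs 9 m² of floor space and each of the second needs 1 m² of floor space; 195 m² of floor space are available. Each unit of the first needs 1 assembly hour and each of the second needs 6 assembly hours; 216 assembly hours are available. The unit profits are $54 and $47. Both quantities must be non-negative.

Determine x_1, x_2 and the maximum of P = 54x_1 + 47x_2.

x_1 = 18, x_2 = 33, maximum P = 2523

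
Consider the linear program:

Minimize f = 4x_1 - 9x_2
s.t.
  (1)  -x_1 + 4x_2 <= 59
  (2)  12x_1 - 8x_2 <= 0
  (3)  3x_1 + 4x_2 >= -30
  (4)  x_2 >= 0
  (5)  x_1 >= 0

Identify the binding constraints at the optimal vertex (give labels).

Vertices and f = 4x_1 - 9x_2:
  (59/5, 177/10) → f = -1121/10
  (0, 59/4) → f = -531/4
  (0, 0) → f = 0

The minimum is at (0, 59/4). Substituting into each constraint, equality holds for (1) and (5); the remaining constraints have slack.

(1) and (5)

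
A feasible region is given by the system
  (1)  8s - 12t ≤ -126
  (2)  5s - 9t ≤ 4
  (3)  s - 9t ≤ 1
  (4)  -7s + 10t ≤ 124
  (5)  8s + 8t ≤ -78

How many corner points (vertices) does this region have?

4

Pairwise boundary intersections that survive every other constraint:
  (-191/10, -67/30)
  (-243/20, 12/5)
  (-1126/53, -131/53)
  (-443/34, 223/68)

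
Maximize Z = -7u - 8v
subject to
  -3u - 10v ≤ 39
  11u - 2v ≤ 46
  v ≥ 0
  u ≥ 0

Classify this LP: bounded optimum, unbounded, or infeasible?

Vertices and Z = -7u - 8v:
  (46/11, 0) → Z = -322/11
  (0, 0) → Z = 0
The feasible region has finitely many vertices and no improving ray; the maximum is 0 at (0, 0).

bounded optimum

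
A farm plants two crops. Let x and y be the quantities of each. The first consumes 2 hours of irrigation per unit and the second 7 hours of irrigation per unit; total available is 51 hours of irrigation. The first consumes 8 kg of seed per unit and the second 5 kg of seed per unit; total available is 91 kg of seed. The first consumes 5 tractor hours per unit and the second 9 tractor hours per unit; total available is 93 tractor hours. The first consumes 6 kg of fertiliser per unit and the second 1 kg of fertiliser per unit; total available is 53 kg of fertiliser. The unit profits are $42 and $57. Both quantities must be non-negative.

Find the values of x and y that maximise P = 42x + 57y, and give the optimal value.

Corner points and P = 42x + 57y:
  (0, 0) → P = 0
  (0, 51/7) → P = 2907/7
  (53/6, 0) → P = 371
  (8, 5) → P = 621

At the optimal vertex, 2x + 7y = 51 and 6x + y = 53.
Solving simultaneously gives x = 8, y = 5.

x = 8, y = 5, maximum P = 621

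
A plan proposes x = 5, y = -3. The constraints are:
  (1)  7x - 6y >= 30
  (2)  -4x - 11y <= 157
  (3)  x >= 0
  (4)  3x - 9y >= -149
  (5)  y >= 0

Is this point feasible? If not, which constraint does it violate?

Constraint (5): y = -3, which is not ≥ 0. All other constraints are satisfied.

not feasible — violates (5)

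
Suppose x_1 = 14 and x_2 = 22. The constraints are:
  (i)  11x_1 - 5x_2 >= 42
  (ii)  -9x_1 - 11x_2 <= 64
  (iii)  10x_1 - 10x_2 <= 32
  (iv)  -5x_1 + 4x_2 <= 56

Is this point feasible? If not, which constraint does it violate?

feasible

(i): 44 ≥ 42 ✓
(ii): -368 ≤ 64 ✓
(iii): -80 ≤ 32 ✓
(iv): 18 ≤ 56 ✓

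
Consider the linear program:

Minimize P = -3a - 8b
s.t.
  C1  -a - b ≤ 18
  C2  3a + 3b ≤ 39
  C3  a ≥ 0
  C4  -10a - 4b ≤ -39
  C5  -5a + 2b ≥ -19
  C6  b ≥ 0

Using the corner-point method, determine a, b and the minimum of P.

Vertices and P = -3a - 8b:
  (0, 13) → P = -104
  (45/7, 46/7) → P = -503/7
  (0, 39/4) → P = -78
  (77/20, 1/8) → P = -251/20

At the optimal vertex, 3a + 3b = 39 and a = 0.
Solving simultaneously gives a = 0, b = 13.

a = 0, b = 13, minimum P = -104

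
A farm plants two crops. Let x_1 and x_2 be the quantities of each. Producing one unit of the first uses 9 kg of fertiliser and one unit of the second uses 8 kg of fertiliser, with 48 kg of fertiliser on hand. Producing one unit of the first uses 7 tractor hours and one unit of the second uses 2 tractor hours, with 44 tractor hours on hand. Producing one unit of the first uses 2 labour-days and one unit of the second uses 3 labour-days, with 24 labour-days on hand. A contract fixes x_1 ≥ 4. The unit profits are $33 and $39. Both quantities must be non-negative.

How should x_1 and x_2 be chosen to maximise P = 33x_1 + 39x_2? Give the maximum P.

x_1 = 4, x_2 = 3/2, maximum P = 381/2

Corner points and P = 33x_1 + 39x_2:
  (16/3, 0) → P = 176
  (4, 0) → P = 132
  (4, 3/2) → P = 381/2

At the optimal vertex, 9x_1 + 8x_2 = 48 and x_1 = 4.
Solving simultaneously gives x_1 = 4, x_2 = 3/2.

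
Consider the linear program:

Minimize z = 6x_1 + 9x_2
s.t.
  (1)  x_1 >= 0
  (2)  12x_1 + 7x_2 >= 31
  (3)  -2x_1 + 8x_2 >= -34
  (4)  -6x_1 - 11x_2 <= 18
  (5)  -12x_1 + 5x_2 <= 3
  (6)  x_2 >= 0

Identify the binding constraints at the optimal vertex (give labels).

Corner points and z = 6x_1 + 9x_2:
  (67/72, 17/6) → z = 373/12
  (31/12, 0) → z = 31/2
  (17, 0) → z = 102
The feasible region is unbounded (it extends along (4, 1), (5, 12)), but z strictly increases along every unbounded feasible direction, so there is no improving ray and the minimum is attained at a vertex.

The minimum is at (31/12, 0). Substituting into each constraint, equality holds for (2) and (6); the remaining constraints have slack.

(2) and (6)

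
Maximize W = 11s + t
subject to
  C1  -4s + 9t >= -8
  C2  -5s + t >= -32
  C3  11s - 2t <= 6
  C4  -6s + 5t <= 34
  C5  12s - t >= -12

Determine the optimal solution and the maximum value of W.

Corner points and W = 11s + t:
  (38/91, -64/91) → W = 354/91
  (-29/26, -18/13) → W = -355/26
  (98/43, 410/43) → W = 1488/43
  (-13/27, 56/9) → W = 25/27

The optimum lies where 11s - 2t = 6 and -6s + 5t = 34.
Solving simultaneously gives s = 98/43, t = 410/43.

s = 98/43, t = 410/43, maximum W = 1488/43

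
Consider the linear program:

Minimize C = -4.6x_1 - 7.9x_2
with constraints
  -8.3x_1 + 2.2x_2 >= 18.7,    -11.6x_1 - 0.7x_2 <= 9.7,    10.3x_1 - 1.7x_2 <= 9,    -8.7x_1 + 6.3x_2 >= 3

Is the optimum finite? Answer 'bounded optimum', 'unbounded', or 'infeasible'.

From the feasible point (-3443/3133, 13641/3133), moving in the direction (1.7, 10.3) keeps every constraint satisfied while C decreases without bound.

unbounded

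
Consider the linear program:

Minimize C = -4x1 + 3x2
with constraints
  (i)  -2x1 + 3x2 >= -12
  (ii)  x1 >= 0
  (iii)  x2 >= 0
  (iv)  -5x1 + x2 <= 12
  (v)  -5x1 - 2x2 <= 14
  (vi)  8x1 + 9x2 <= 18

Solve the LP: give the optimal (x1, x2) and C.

x1 = 9/4, x2 = 0, minimum C = -9

Corner points and C = -4x1 + 3x2:
  (0, 0) → C = 0
  (0, 2) → C = 6
  (9/4, 0) → C = -9

At the optimal vertex, x2 = 0 and 8x1 + 9x2 = 18.
Solving simultaneously gives x1 = 9/4, x2 = 0.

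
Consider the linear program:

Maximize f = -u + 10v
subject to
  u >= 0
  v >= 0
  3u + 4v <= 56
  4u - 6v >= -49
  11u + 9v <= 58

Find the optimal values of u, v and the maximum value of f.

Feasible corners and f = -u + 10v:
  (0, 0) → f = 0
  (0, 58/9) → f = 580/9
  (58/11, 0) → f = -58/11

The binding constraints are u = 0 and 11u + 9v = 58.
Solving simultaneously gives u = 0, v = 58/9.

u = 0, v = 58/9, maximum f = 580/9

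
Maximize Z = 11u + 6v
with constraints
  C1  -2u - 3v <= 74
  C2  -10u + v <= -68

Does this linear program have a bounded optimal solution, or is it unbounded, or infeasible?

unbounded

From the feasible point (65/16, -219/8), moving in the direction (3, -2) keeps every constraint satisfied while Z increases without bound.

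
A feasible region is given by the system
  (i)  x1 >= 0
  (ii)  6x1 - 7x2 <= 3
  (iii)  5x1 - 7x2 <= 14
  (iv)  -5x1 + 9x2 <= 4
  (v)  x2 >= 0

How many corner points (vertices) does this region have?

4

Intersecting each pair of boundary lines and keeping only the points that satisfy every inequality leaves:
  (0, 4/9)
  (0, 0)
  (55/19, 39/19)
  (1/2, 0)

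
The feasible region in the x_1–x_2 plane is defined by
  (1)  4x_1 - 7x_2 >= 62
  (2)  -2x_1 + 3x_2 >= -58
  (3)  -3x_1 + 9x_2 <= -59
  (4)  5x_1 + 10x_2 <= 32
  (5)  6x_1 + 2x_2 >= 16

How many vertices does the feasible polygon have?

5

The feasible vertices (each the meet of two boundaries and inside every other half-plane) are:
  (29/3, -10/3)
  (118/25, -154/25)
  (676/35, -226/35)
  (82/11, -158/11)
  (878/75, -199/75)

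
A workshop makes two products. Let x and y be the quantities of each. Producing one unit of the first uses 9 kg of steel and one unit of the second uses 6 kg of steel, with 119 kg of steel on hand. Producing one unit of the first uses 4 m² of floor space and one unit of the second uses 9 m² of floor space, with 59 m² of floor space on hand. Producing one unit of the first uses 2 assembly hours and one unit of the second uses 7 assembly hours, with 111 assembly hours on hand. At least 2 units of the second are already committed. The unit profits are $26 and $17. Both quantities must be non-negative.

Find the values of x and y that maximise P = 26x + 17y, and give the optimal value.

x = 41/4, y = 2, maximum P = 601/2

Corner points and P = 26x + 17y:
  (0, 59/9) → P = 1003/9
  (0, 2) → P = 34
  (41/4, 2) → P = 601/2

At the optimal vertex, 4x + 9y = 59 and y = 2.
Solving simultaneously gives x = 41/4, y = 2.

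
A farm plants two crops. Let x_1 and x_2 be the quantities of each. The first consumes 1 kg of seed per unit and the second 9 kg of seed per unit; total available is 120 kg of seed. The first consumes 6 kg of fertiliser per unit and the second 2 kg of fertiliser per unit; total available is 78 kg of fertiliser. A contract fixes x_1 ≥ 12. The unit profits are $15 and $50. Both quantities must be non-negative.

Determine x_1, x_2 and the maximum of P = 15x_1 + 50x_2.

x_1 = 12, x_2 = 3, maximum P = 330

At the optimal vertex, 6x_1 + 2x_2 = 78 and x_1 = 12.
Solving simultaneously gives x_1 = 12, x_2 = 3.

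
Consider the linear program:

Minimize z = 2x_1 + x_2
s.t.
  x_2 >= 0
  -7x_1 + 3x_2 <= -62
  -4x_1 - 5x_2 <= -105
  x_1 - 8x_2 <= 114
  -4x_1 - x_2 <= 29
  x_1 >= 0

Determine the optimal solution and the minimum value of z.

Feasible corners and z = 2x_1 + x_2:
  (105/4, 0) → z = 105/2
  (114, 0) → z = 228
  (625/47, 487/47) → z = 1737/47
The feasible region is unbounded (it extends along (8, 1), (3, 7)), but z strictly increases along every unbounded feasible direction, so there is no improving ray and the minimum is attained at a vertex.

The optimum lies where -7x_1 + 3x_2 = -62 and -4x_1 - 5x_2 = -105.
Solving simultaneously gives x_1 = 625/47, x_2 = 487/47.

x_1 = 625/47, x_2 = 487/47, minimum z = 1737/47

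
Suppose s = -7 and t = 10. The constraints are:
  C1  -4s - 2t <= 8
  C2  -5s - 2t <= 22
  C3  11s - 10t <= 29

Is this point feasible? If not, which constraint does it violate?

C1: 8 ≤ 8 ✓
C2: 15 ≤ 22 ✓
C3: -177 ≤ 29 ✓

feasible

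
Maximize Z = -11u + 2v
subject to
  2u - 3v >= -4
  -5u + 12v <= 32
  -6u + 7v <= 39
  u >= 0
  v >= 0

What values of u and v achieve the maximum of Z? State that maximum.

u = 0, v = 4/3, maximum Z = 8/3

Feasible corners and Z = -11u + 2v:
  (16/3, 44/9) → Z = -440/9
  (0, 4/3) → Z = 8/3
  (0, 0) → Z = 0
The feasible region is unbounded (it extends along (1, 0), (12, 5)), but Z strictly decreases along every unbounded feasible direction, so there is no improving ray and the maximum is attained at a vertex.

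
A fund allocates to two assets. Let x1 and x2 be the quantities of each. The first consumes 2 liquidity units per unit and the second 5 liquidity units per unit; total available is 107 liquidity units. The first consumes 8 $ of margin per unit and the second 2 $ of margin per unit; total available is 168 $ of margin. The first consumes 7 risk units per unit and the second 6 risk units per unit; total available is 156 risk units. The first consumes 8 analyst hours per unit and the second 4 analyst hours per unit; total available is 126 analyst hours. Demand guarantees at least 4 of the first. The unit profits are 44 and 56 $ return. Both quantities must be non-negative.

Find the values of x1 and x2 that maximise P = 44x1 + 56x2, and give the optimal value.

x1 = 6, x2 = 19, maximum P = 1328

Vertices and P = 44x1 + 56x2:
  (63/4, 0) → P = 693
  (4, 0) → P = 176
  (6, 19) → P = 1328
  (4, 99/5) → P = 6424/5
  (33/5, 183/10) → P = 6576/5

The optimum lies where 2x1 + 5x2 = 107 and 7x1 + 6x2 = 156.
Solving simultaneously gives x1 = 6, x2 = 19.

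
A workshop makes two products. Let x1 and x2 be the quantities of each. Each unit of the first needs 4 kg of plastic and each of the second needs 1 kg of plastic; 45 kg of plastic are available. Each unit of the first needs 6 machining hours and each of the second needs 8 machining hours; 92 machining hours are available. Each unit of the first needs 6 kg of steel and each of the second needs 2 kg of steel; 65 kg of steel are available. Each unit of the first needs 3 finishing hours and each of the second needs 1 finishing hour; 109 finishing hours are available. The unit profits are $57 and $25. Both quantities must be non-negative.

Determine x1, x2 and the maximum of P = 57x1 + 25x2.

Corner points and P = 57x1 + 25x2:
  (0, 0) → P = 0
  (0, 23/2) → P = 575/2
  (65/6, 0) → P = 1235/2
  (28/3, 9/2) → P = 1289/2

The binding constraints are 6x1 + 8x2 = 92 and 6x1 + 2x2 = 65.
Solving simultaneously gives x1 = 28/3, x2 = 9/2.

x1 = 28/3, x2 = 9/2, maximum P = 1289/2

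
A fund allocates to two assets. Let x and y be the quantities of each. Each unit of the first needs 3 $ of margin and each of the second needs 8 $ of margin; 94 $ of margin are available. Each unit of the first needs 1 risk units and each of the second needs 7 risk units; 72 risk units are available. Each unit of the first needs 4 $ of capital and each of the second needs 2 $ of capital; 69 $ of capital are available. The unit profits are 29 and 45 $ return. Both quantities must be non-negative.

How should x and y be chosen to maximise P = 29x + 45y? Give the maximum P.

Vertices and P = 29x + 45y:
  (0, 0) → P = 0
  (0, 72/7) → P = 3240/7
  (69/4, 0) → P = 2001/4
  (82/13, 122/13) → P = 7868/13
  (14, 13/2) → P = 1397/2

x = 14, y = 13/2, maximum P = 1397/2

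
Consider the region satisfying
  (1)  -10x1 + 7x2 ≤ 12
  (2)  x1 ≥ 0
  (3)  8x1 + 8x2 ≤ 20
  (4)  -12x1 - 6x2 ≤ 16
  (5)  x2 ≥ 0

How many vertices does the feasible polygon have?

Pairwise boundary intersections that survive every other constraint:
  (0, 12/7)
  (11/34, 37/17)
  (0, 0)
  (5/2, 0)

4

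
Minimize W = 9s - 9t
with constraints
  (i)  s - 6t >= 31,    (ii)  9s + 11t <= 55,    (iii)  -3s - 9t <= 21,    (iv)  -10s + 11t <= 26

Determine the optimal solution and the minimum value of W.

Extreme points and W = 9s - 9t:
  (671/65, -224/65) → W = 1611/13
  (17/3, -38/9) → W = 89
  (121/8, -59/8) → W = 405/2

s = 17/3, t = -38/9, minimum W = 89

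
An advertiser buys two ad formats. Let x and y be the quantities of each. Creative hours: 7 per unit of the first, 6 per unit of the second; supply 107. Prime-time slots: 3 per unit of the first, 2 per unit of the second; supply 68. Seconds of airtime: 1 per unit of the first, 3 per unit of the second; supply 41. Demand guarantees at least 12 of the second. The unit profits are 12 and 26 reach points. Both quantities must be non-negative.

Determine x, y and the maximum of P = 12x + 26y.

x = 5, y = 12, maximum P = 372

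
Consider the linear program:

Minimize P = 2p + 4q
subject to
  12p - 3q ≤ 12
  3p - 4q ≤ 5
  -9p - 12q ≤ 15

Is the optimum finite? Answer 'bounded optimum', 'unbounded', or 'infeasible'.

bounded optimum

Vertices and P = 2p + 4q:
  (11/13, -8/13) → P = -10/13
  (0, -5/4) → P = -5
The feasible region has finitely many vertices and no improving ray; the minimum is -5 at (0, -5/4).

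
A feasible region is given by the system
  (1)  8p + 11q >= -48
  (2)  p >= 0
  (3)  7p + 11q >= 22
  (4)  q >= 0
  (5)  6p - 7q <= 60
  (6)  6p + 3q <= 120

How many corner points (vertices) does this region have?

Intersecting each pair of boundary lines and keeping only the points that satisfy every inequality leaves:
  (0, 2)
  (0, 40)
  (22/7, 0)
  (10, 0)
  (17, 6)

5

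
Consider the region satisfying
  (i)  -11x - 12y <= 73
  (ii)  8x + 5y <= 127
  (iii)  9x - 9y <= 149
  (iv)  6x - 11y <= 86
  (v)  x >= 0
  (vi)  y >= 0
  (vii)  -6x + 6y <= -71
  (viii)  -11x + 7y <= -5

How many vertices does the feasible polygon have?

4

The feasible vertices (each the meet of two boundaries and inside every other half-plane) are:
  (1827/118, 37/59)
  (1117/78, 97/39)
  (43/3, 0)
  (71/6, 0)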